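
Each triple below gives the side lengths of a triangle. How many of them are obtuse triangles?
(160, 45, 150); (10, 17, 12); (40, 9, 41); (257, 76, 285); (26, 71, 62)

4

(160,45,150): 45²+150² = 24525 < 25600 = 160² → obtuse
(10,17,12): 10²+12² = 244 < 289 = 17² → obtuse
(40,9,41): 9²+40² = 1681 = 41² → right
(257,76,285): 76²+257² = 71825 < 81225 = 285² → obtuse
(26,71,62): 26²+62² = 4520 < 5041 = 71² → obtuse
4 of the 5 are obtuse.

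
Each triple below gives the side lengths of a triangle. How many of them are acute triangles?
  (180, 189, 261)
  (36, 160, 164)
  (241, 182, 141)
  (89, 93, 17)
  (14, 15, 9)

(180,189,261): 180²+189² = 68121 = 261² → right
(36,160,164): 36²+160² = 26896 = 164² → right
(241,182,141): 141²+182² = 53005 < 58081 = 241² → obtuse
(89,93,17): 17²+89² = 8210 < 8649 = 93² → obtuse
(14,15,9): 9²+14² = 277 > 225 = 15² → acute
1 of the 5 is acute.

1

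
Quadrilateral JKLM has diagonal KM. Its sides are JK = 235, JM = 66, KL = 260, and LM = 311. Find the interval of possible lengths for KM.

From triangle JKM: |235 − 66| < KM < 235 + 66, i.e. 169 < KM < 301.
From triangle LKM: 51 < KM < 571.
Both must hold, so KM lies in the intersection.

169 < KM < 301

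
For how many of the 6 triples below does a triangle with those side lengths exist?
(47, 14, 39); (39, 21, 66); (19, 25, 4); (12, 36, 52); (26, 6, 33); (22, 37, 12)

1

(14,39,47): 14+39 > 47 → valid
(21,39,66): 21+39 ≤ 66 → not valid
(4,19,25): 4+19 ≤ 25 → not valid
(12,36,52): 12+36 ≤ 52 → not valid
(6,26,33): 6+26 ≤ 33 → not valid
(12,22,37): 12+22 ≤ 37 → not valid
1 of the 6 triples forms a triangle.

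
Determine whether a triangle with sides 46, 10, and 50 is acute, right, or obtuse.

obtuse

Compare the square of the longest side to the sum of squares of the other two: 10² + 46² = 2216 < 2500 = 50².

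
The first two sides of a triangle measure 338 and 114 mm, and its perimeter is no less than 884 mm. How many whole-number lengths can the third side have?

20

Triangle inequality: 224 < x < 452. Perimeter ≥ 884 gives x ≥ 884 − 338 − 114 = 432.
So 432 ≤ x < 452; integers 432 through 451: 20 values.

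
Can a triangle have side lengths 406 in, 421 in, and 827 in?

The two shorter sides sum to 827, exactly equal to the longest side 827.
That gives only a degenerate (flat) triangle — the inequality must be strict.

No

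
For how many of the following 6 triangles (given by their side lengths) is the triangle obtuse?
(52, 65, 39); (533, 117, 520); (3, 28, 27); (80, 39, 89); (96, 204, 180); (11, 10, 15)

(52,65,39): 39²+52² = 4225 = 65² → right
(533,117,520): 117²+520² = 284089 = 533² → right
(3,28,27): 3²+27² = 738 < 784 = 28² → obtuse
(80,39,89): 39²+80² = 7921 = 89² → right
(96,204,180): 96²+180² = 41616 = 204² → right
(11,10,15): 10²+11² = 221 < 225 = 15² → obtuse
2 of the 6 are obtuse.

2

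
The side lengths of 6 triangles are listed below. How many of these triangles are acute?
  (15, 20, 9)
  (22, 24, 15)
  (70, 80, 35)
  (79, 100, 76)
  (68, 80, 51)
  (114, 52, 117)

4

(15,20,9): 9²+15² = 306 < 400 = 20² → obtuse
(22,24,15): 15²+22² = 709 > 576 = 24² → acute
(70,80,35): 35²+70² = 6125 < 6400 = 80² → obtuse
(79,100,76): 76²+79² = 12017 > 10000 = 100² → acute
(68,80,51): 51²+68² = 7225 > 6400 = 80² → acute
(114,52,117): 52²+114² = 15700 > 13689 = 117² → acute
4 of the 6 are acute.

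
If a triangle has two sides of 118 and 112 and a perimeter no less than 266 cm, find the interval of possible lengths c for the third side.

36 ≤ c < 230

Triangle inequality alone gives 6 < c < 230.
The perimeter condition gives c ≥ 266 − 118 − 112 = 36.
Intersecting the two: 36 ≤ c < 230.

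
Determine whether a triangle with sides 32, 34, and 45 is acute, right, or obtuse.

acute

Compare the square of the longest side to the sum of squares of the other two: 32² + 34² = 2180 > 2025 = 45².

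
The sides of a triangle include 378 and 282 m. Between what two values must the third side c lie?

By the triangle inequality, c must be less than 378 + 282 = 660 and greater than |378 − 282| = 96.

96 < c < 660 (m)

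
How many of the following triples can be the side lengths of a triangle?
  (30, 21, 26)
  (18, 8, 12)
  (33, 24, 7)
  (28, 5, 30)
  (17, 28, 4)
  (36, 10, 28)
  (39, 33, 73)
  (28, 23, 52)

(21,26,30): 21+26 > 30 → valid
(8,12,18): 8+12 > 18 → valid
(7,24,33): 7+24 ≤ 33 → not valid
(5,28,30): 5+28 > 30 → valid
(4,17,28): 4+17 ≤ 28 → not valid
(10,28,36): 10+28 > 36 → valid
(33,39,73): 33+39 ≤ 73 → not valid
(23,28,52): 23+28 ≤ 52 → not valid
4 of the 8 triples form a triangle.

4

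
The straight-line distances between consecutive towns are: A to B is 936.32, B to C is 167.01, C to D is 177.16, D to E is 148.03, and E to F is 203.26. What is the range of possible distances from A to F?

The maximum is all hops collinear in one direction: 936.32 + 167.01 + 177.16 + 148.03 + 203.26 = 1631.78.
The longest hop is 936.32; the others sum to 695.46. Folding the others back against it leaves at least 936.32 − 695.46 = 240.86.

240.86 ≤ AF ≤ 1631.78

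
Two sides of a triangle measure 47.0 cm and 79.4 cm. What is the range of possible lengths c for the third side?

32.4 < c < 126.4

By the triangle inequality, c must be less than 47.0 + 79.4 = 126.4 and greater than |47.0 − 79.4| = 32.4.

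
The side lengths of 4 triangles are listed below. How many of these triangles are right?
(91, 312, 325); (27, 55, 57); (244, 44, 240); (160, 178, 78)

3

(91,312,325): 91²+312² = 105625 = 325² → right
(27,55,57): 27²+55² = 3754 > 3249 = 57² → acute
(244,44,240): 44²+240² = 59536 = 244² → right
(160,178,78): 78²+160² = 31684 = 178² → right
3 of the 4 are right.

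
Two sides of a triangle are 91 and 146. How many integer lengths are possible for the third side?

181

The third side lies in the open interval (55, 237).
Integers from 56 to 236 inclusive: 236 − 56 + 1 = 181.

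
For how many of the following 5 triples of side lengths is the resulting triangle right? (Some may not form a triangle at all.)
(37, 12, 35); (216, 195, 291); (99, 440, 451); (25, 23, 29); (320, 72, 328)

4

(37,12,35): 12²+35² = 1369 = 37² → right
(216,195,291): 195²+216² = 84681 = 291² → right
(99,440,451): 99²+440² = 203401 = 451² → right
(25,23,29): 23²+25² = 1154 > 841 = 29² → acute
(320,72,328): 72²+320² = 107584 = 328² → right
4 of the 5 are right.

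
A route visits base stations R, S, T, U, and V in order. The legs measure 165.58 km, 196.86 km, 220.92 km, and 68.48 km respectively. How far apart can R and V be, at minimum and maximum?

0 ≤ RV ≤ 651.84 km

The maximum is all hops collinear in one direction: 165.58 + 196.86 + 220.92 + 68.48 = 651.84.
The longest hop is 220.92; the others sum to 430.92. Since 220.92 ≤ 430.92, the path can fold back on itself completely, so the minimum distance is 0.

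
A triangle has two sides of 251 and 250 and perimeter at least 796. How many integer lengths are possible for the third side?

Triangle inequality: 1 < x < 501. Perimeter ≥ 796 gives x ≥ 796 − 251 − 250 = 295.
So 295 ≤ x < 501; integers 295 through 500: 206 values.

206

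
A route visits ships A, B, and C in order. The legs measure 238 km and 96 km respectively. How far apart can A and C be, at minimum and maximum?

By the triangle inequality, |238 − 96| ≤ AC ≤ 238 + 96.

142 ≤ AC ≤ 334 km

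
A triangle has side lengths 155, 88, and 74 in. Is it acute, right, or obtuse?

Compare the square of the longest side to the sum of squares of the other two: 74² + 88² = 13220 < 24025 = 155².

obtuse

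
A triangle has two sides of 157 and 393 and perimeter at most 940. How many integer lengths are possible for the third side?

154

Triangle inequality: 236 < x < 550. Perimeter ≤ 940 gives x ≤ 940 − 157 − 393 = 390.
So 236 < x ≤ 390; integers 237 through 390: 154 values.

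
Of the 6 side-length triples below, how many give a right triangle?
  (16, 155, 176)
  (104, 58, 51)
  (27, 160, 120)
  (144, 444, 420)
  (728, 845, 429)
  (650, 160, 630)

3

(16,155,176): 16+155 ≤ 176, not a triangle
(104,58,51): 51²+58² = 5965 < 10816 = 104² → obtuse
(27,160,120): 27+120 ≤ 160, not a triangle
(144,444,420): 144²+420² = 197136 = 444² → right
(728,845,429): 429²+728² = 714025 = 845² → right
(650,160,630): 160²+630² = 422500 = 650² → right
3 of the 6 are right.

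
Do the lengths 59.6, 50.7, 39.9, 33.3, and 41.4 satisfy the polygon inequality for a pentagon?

Yes

A pentagon exists iff every side is shorter than the sum of the others — equivalently, the longest side is less than the sum of the rest.
Longest side 59.6 < 165.3 (sum of the remaining 4), so yes.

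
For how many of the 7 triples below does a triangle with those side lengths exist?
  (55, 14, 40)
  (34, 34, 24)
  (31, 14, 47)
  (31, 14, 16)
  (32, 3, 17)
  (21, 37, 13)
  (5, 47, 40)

(14,40,55): 14+40 ≤ 55 → not valid
(24,34,34): 24+34 > 34 → valid
(14,31,47): 14+31 ≤ 47 → not valid
(14,16,31): 14+16 ≤ 31 → not valid
(3,17,32): 3+17 ≤ 32 → not valid
(13,21,37): 13+21 ≤ 37 → not valid
(5,40,47): 5+40 ≤ 47 → not valid
1 of the 7 triples forms a triangle.

1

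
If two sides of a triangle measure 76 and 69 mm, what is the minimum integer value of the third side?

The third side must be strictly greater than |76 − 69| = 7.
The smallest integer above 7 is 8.

8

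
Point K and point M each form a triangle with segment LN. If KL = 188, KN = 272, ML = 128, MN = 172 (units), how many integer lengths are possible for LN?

From triangle KLN: 84 < LN < 460.
From triangle MLN: 44 < LN < 300.
Intersection: 84 < LN < 300, so integers 85 through 299: 215 values.

215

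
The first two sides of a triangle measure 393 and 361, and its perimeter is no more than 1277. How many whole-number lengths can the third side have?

491

Triangle inequality: 32 < x < 754. Perimeter ≤ 1277 gives x ≤ 1277 − 393 − 361 = 523.
So 32 < x ≤ 523; integers 33 through 523: 491 values.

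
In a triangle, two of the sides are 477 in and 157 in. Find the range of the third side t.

By the triangle inequality, t must be less than 477 + 157 = 634 and greater than |477 − 157| = 320.

320 < t < 634 (in)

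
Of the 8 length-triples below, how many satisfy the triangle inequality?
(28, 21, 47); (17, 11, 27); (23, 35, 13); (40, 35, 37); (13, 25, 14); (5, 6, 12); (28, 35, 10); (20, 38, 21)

(21,28,47): 21+28 > 47 → valid
(11,17,27): 11+17 > 27 → valid
(13,23,35): 13+23 > 35 → valid
(35,37,40): 35+37 > 40 → valid
(13,14,25): 13+14 > 25 → valid
(5,6,12): 5+6 ≤ 12 → not valid
(10,28,35): 10+28 > 35 → valid
(20,21,38): 20+21 > 38 → valid
7 of the 8 triples form a triangle.

7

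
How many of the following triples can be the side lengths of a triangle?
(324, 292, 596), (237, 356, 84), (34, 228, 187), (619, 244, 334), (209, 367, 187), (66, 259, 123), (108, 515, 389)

2

(292,324,596): 292+324 > 596 → valid
(84,237,356): 84+237 ≤ 356 → not valid
(34,187,228): 34+187 ≤ 228 → not valid
(244,334,619): 244+334 ≤ 619 → not valid
(187,209,367): 187+209 > 367 → valid
(66,123,259): 66+123 ≤ 259 → not valid
(108,389,515): 108+389 ≤ 515 → not valid
2 of the 7 triples form a triangle.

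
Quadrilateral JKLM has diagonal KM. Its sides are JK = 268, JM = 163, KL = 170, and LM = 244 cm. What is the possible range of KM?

From triangle JKM: |268 − 163| < KM < 268 + 163, i.e. 105 < KM < 431.
From triangle LKM: 74 < KM < 414.
Both must hold, so KM lies in the intersection.

105 < KM < 414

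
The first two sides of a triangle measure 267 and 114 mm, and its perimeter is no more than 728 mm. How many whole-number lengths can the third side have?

Triangle inequality: 153 < x < 381. Perimeter ≤ 728 gives x ≤ 728 − 267 − 114 = 347.
So 153 < x ≤ 347; integers 154 through 347: 194 values.

194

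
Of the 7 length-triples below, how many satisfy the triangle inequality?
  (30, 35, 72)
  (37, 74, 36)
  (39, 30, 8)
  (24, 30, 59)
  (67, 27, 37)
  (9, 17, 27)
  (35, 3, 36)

1

(30,35,72): 30+35 ≤ 72 → not valid
(36,37,74): 36+37 ≤ 74 → not valid
(8,30,39): 8+30 ≤ 39 → not valid
(24,30,59): 24+30 ≤ 59 → not valid
(27,37,67): 27+37 ≤ 67 → not valid
(9,17,27): 9+17 ≤ 27 → not valid
(3,35,36): 3+35 > 36 → valid
1 of the 7 triples forms a triangle.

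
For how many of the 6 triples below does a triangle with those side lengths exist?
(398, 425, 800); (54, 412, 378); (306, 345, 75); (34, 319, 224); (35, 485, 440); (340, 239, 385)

4

(398,425,800): 398+425 > 800 → valid
(54,378,412): 54+378 > 412 → valid
(75,306,345): 75+306 > 345 → valid
(34,224,319): 34+224 ≤ 319 → not valid
(35,440,485): 35+440 ≤ 485 → not valid
(239,340,385): 239+340 > 385 → valid
4 of the 6 triples form a triangle.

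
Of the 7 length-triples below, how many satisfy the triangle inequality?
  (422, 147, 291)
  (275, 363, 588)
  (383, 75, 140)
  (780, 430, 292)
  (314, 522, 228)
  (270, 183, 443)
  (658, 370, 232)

4

(147,291,422): 147+291 > 422 → valid
(275,363,588): 275+363 > 588 → valid
(75,140,383): 75+140 ≤ 383 → not valid
(292,430,780): 292+430 ≤ 780 → not valid
(228,314,522): 228+314 > 522 → valid
(183,270,443): 183+270 > 443 → valid
(232,370,658): 232+370 ≤ 658 → not valid
4 of the 7 triples form a triangle.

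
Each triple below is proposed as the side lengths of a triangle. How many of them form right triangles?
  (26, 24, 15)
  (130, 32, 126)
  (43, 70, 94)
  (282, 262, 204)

(26,24,15): 15²+24² = 801 > 676 = 26² → acute
(130,32,126): 32²+126² = 16900 = 130² → right
(43,70,94): 43²+70² = 6749 < 8836 = 94² → obtuse
(282,262,204): 204²+262² = 110260 > 79524 = 282² → acute
1 of the 4 is right.

1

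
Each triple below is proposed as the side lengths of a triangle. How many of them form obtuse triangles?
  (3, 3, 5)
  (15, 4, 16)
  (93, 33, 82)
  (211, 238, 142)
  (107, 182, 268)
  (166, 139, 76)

5

(3,3,5): 3²+3² = 18 < 25 = 5² → obtuse
(15,4,16): 4²+15² = 241 < 256 = 16² → obtuse
(93,33,82): 33²+82² = 7813 < 8649 = 93² → obtuse
(211,238,142): 142²+211² = 64685 > 56644 = 238² → acute
(107,182,268): 107²+182² = 44573 < 71824 = 268² → obtuse
(166,139,76): 76²+139² = 25097 < 27556 = 166² → obtuse
5 of the 6 are obtuse.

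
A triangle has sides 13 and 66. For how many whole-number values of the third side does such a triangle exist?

The third side lies in the open interval (53, 79).
Integers from 54 to 78 inclusive: 78 − 54 + 1 = 25.

25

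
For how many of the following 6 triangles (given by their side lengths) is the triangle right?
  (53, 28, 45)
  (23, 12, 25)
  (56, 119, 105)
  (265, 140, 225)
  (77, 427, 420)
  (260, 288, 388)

(53,28,45): 28²+45² = 2809 = 53² → right
(23,12,25): 12²+23² = 673 > 625 = 25² → acute
(56,119,105): 56²+105² = 14161 = 119² → right
(265,140,225): 140²+225² = 70225 = 265² → right
(77,427,420): 77²+420² = 182329 = 427² → right
(260,288,388): 260²+288² = 150544 = 388² → right
5 of the 6 are right.

5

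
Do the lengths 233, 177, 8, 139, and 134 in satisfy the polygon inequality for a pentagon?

A pentagon exists iff every side is shorter than the sum of the others — equivalently, the longest side is less than the sum of the rest.
Longest side 233 < 458 (sum of the remaining 4), so yes.

Yes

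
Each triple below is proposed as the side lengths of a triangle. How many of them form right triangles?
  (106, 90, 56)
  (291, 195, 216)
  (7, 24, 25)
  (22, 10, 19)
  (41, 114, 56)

3

(106,90,56): 56²+90² = 11236 = 106² → right
(291,195,216): 195²+216² = 84681 = 291² → right
(7,24,25): 7²+24² = 625 = 25² → right
(22,10,19): 10²+19² = 461 < 484 = 22² → obtuse
(41,114,56): 41+56 ≤ 114, not a triangle
3 of the 5 are right.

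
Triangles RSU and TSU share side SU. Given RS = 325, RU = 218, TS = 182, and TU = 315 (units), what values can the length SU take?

133 < SU < 497

From triangle RSU: |325 − 218| < SU < 325 + 218, i.e. 107 < SU < 543.
From triangle TSU: 133 < SU < 497.
Both must hold, so SU lies in the intersection.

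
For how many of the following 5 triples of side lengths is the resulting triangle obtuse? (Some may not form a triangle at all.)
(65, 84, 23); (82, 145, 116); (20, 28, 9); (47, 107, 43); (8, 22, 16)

4

(65,84,23): 23²+65² = 4754 < 7056 = 84² → obtuse
(82,145,116): 82²+116² = 20180 < 21025 = 145² → obtuse
(20,28,9): 9²+20² = 481 < 784 = 28² → obtuse
(47,107,43): 43+47 ≤ 107, not a triangle
(8,22,16): 8²+16² = 320 < 484 = 22² → obtuse
4 of the 5 are obtuse.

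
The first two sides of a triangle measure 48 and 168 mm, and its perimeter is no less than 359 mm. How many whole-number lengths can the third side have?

Triangle inequality: 120 < x < 216. Perimeter ≥ 359 gives x ≥ 359 − 48 − 168 = 143.
So 143 ≤ x < 216; integers 143 through 215: 73 values.

73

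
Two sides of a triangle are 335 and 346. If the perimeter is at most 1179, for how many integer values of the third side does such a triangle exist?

487

Triangle inequality: 11 < x < 681. Perimeter ≤ 1179 gives x ≤ 1179 − 335 − 346 = 498.
So 11 < x ≤ 498; integers 12 through 498: 487 values.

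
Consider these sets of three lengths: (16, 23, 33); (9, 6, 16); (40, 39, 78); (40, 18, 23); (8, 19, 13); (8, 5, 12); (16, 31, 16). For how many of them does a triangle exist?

6

(16,23,33): 16+23 > 33 → valid
(6,9,16): 6+9 ≤ 16 → not valid
(39,40,78): 39+40 > 78 → valid
(18,23,40): 18+23 > 40 → valid
(8,13,19): 8+13 > 19 → valid
(5,8,12): 5+8 > 12 → valid
(16,16,31): 16+16 > 31 → valid
6 of the 7 triples form a triangle.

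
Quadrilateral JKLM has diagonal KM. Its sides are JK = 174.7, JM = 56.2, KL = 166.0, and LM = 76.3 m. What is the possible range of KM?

From triangle JKM: |174.7 − 56.2| < KM < 174.7 + 56.2, i.e. 118.5 < KM < 230.9.
From triangle LKM: 89.7 < KM < 242.3.
Both must hold, so KM lies in the intersection.

118.5 < KM < 230.9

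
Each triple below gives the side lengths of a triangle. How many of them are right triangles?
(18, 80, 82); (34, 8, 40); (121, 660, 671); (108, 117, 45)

(18,80,82): 18²+80² = 6724 = 82² → right
(34,8,40): 8²+34² = 1220 < 1600 = 40² → obtuse
(121,660,671): 121²+660² = 450241 = 671² → right
(108,117,45): 45²+108² = 13689 = 117² → right
3 of the 4 are right.

3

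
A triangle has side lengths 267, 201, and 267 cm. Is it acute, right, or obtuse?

acute

Compare the square of the longest side to the sum of squares of the other two: 201² + 267² = 111690 > 71289 = 267².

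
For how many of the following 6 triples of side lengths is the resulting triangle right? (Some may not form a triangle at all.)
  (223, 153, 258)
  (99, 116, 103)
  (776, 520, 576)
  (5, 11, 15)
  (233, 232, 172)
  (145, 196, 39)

1

(223,153,258): 153²+223² = 73138 > 66564 = 258² → acute
(99,116,103): 99²+103² = 20410 > 13456 = 116² → acute
(776,520,576): 520²+576² = 602176 = 776² → right
(5,11,15): 5²+11² = 146 < 225 = 15² → obtuse
(233,232,172): 172²+232² = 83408 > 54289 = 233² → acute
(145,196,39): 39+145 ≤ 196, not a triangle
1 of the 6 is right.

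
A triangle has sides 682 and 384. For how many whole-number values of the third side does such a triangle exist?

767

The third side lies in the open interval (298, 1066).
Integers from 299 to 1065 inclusive: 1065 − 299 + 1 = 767.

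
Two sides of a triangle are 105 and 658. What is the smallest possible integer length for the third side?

The third side must be strictly greater than |105 − 658| = 553.
The smallest integer above 553 is 554.

554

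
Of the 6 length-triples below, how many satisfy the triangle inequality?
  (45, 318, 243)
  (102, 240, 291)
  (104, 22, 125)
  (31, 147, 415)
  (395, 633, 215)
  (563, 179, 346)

2

(45,243,318): 45+243 ≤ 318 → not valid
(102,240,291): 102+240 > 291 → valid
(22,104,125): 22+104 > 125 → valid
(31,147,415): 31+147 ≤ 415 → not valid
(215,395,633): 215+395 ≤ 633 → not valid
(179,346,563): 179+346 ≤ 563 → not valid
2 of the 6 triples form a triangle.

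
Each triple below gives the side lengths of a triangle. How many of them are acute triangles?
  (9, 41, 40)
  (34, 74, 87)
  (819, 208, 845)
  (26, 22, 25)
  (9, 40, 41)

1

(9,41,40): 9²+40² = 1681 = 41² → right
(34,74,87): 34²+74² = 6632 < 7569 = 87² → obtuse
(819,208,845): 208²+819² = 714025 = 845² → right
(26,22,25): 22²+25² = 1109 > 676 = 26² → acute
(9,40,41): 9²+40² = 1681 = 41² → right
1 of the 5 is acute.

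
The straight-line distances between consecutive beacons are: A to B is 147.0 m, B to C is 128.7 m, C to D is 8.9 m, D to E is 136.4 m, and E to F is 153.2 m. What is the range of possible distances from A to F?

0 ≤ AF ≤ 574.2 m

The maximum is all hops collinear in one direction: 147.0 + 128.7 + 8.9 + 136.4 + 153.2 = 574.2.
The longest hop is 153.2; the others sum to 421.0. Since 153.2 ≤ 421.0, the path can fold back on itself completely, so the minimum distance is 0.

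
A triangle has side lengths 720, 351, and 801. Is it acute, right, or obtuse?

right

Compare the square of the longest side to the sum of squares of the other two: 351² + 720² = 641601 = 801².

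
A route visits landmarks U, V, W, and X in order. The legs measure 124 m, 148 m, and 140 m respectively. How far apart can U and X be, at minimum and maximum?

The maximum is all hops collinear in one direction: 124 + 148 + 140 = 412.
The longest hop is 148; the others sum to 264. Since 148 ≤ 264, the path can fold back on itself completely, so the minimum distance is 0.

0 ≤ UX ≤ 412 m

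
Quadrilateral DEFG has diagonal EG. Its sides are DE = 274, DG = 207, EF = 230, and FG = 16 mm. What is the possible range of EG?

From triangle DEG: |274 − 207| < EG < 274 + 207, i.e. 67 < EG < 481.
From triangle FEG: 214 < EG < 246.
Both must hold, so EG lies in the intersection.

214 < EG < 246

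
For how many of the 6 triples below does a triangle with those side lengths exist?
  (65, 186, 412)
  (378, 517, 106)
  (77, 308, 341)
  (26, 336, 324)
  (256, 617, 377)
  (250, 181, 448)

3

(65,186,412): 65+186 ≤ 412 → not valid
(106,378,517): 106+378 ≤ 517 → not valid
(77,308,341): 77+308 > 341 → valid
(26,324,336): 26+324 > 336 → valid
(256,377,617): 256+377 > 617 → valid
(181,250,448): 181+250 ≤ 448 → not valid
3 of the 6 triples form a triangle.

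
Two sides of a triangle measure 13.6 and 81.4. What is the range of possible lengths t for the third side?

By the triangle inequality, t must be less than 13.6 + 81.4 = 95.0 and greater than |13.6 − 81.4| = 67.8.

67.8 < t < 95.0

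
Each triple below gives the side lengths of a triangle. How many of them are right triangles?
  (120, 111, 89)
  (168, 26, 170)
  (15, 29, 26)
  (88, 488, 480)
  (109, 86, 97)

2

(120,111,89): 89²+111² = 20242 > 14400 = 120² → acute
(168,26,170): 26²+168² = 28900 = 170² → right
(15,29,26): 15²+26² = 901 > 841 = 29² → acute
(88,488,480): 88²+480² = 238144 = 488² → right
(109,86,97): 86²+97² = 16805 > 11881 = 109² → acute
2 of the 5 are right.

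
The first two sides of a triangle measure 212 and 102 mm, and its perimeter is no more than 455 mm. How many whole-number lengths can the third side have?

Triangle inequality: 110 < x < 314. Perimeter ≤ 455 gives x ≤ 455 − 212 − 102 = 141.
So 110 < x ≤ 141; integers 111 through 141: 31 values.

31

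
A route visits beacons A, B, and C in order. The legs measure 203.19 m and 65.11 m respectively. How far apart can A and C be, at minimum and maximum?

By the triangle inequality, |203.19 − 65.11| ≤ AC ≤ 203.19 + 65.11.

138.08 ≤ AC ≤ 268.30 m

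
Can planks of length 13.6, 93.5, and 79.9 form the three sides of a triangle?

The two shorter sides sum to 93.5, exactly equal to the longest side 93.5.
That gives only a degenerate (flat) triangle — the inequality must be strict.

No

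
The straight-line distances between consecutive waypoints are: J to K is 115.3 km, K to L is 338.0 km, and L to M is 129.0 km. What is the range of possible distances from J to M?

93.7 ≤ JM ≤ 582.3 km

The maximum is all hops collinear in one direction: 115.3 + 338.0 + 129.0 = 582.3.
The longest hop is 338.0; the others sum to 244.3. Folding the others back against it leaves at least 338.0 − 244.3 = 93.7.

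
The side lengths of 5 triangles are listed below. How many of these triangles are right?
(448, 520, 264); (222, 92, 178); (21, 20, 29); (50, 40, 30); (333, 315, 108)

4

(448,520,264): 264²+448² = 270400 = 520² → right
(222,92,178): 92²+178² = 40148 < 49284 = 222² → obtuse
(21,20,29): 20²+21² = 841 = 29² → right
(50,40,30): 30²+40² = 2500 = 50² → right
(333,315,108): 108²+315² = 110889 = 333² → right
4 of the 5 are right.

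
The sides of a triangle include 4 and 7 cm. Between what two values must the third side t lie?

By the triangle inequality, t must be less than 4 + 7 = 11 and greater than |4 − 7| = 3.

3 < t < 11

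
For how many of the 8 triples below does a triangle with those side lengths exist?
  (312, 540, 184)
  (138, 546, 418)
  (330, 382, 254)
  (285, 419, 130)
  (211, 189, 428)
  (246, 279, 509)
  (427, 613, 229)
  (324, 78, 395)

(184,312,540): 184+312 ≤ 540 → not valid
(138,418,546): 138+418 > 546 → valid
(254,330,382): 254+330 > 382 → valid
(130,285,419): 130+285 ≤ 419 → not valid
(189,211,428): 189+211 ≤ 428 → not valid
(246,279,509): 246+279 > 509 → valid
(229,427,613): 229+427 > 613 → valid
(78,324,395): 78+324 > 395 → valid
5 of the 8 triples form a triangle.

5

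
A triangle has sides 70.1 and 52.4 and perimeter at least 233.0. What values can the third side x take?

110.5 ≤ x < 122.5

Triangle inequality alone gives 17.7 < x < 122.5.
The perimeter condition gives x ≥ 233.0 − 70.1 − 52.4 = 110.5.
Intersecting the two: 110.5 ≤ x < 122.5.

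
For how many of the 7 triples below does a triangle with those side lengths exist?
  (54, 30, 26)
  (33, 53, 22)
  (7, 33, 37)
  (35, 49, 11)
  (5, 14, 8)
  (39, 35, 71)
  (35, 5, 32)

(26,30,54): 26+30 > 54 → valid
(22,33,53): 22+33 > 53 → valid
(7,33,37): 7+33 > 37 → valid
(11,35,49): 11+35 ≤ 49 → not valid
(5,8,14): 5+8 ≤ 14 → not valid
(35,39,71): 35+39 > 71 → valid
(5,32,35): 5+32 > 35 → valid
5 of the 7 triples form a triangle.

5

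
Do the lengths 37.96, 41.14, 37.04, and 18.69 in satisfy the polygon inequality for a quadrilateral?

Yes

A quadrilateral exists iff every side is shorter than the sum of the others — equivalently, the longest side is less than the sum of the rest.
Longest side 41.14 < 93.69 (sum of the remaining 3), so yes.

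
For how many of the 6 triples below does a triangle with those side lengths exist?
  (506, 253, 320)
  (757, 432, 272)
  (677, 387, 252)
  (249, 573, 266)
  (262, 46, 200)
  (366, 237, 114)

1

(253,320,506): 253+320 > 506 → valid
(272,432,757): 272+432 ≤ 757 → not valid
(252,387,677): 252+387 ≤ 677 → not valid
(249,266,573): 249+266 ≤ 573 → not valid
(46,200,262): 46+200 ≤ 262 → not valid
(114,237,366): 114+237 ≤ 366 → not valid
1 of the 6 triples forms a triangle.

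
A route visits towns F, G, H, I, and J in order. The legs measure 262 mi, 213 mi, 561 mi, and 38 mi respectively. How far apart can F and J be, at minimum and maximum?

48 ≤ FJ ≤ 1074 mi

The maximum is all hops collinear in one direction: 262 + 213 + 561 + 38 = 1074.
The longest hop is 561; the others sum to 513. Folding the others back against it leaves at least 561 − 513 = 48.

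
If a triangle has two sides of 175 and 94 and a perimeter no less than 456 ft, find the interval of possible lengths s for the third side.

187 ≤ s < 269 ft

Triangle inequality alone gives 81 < s < 269.
The perimeter condition gives s ≥ 456 − 175 − 94 = 187.
Intersecting the two: 187 ≤ s < 269.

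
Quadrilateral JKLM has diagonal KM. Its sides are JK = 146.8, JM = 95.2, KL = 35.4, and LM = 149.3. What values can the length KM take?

113.9 < KM < 184.7

From triangle JKM: |146.8 − 95.2| < KM < 146.8 + 95.2, i.e. 51.6 < KM < 242.0.
From triangle LKM: 113.9 < KM < 184.7.
Both must hold, so KM lies in the intersection.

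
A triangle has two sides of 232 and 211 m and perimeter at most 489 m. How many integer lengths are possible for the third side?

25

Triangle inequality: 21 < x < 443. Perimeter ≤ 489 gives x ≤ 489 − 232 − 211 = 46.
So 21 < x ≤ 46; integers 22 through 46: 25 values.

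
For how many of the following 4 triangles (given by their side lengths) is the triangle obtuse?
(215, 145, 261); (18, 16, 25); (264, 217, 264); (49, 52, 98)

(215,145,261): 145²+215² = 67250 < 68121 = 261² → obtuse
(18,16,25): 16²+18² = 580 < 625 = 25² → obtuse
(264,217,264): 217²+264² = 116785 > 69696 = 264² → acute
(49,52,98): 49²+52² = 5105 < 9604 = 98² → obtuse
3 of the 4 are obtuse.

3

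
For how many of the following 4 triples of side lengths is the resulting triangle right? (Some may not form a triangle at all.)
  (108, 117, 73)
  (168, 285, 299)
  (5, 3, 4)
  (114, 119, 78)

1

(108,117,73): 73²+108² = 16993 > 13689 = 117² → acute
(168,285,299): 168²+285² = 109449 > 89401 = 299² → acute
(5,3,4): 3²+4² = 25 = 5² → right
(114,119,78): 78²+114² = 19080 > 14161 = 119² → acute
1 of the 4 is right.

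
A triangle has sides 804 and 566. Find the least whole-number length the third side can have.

The third side must be strictly greater than |804 − 566| = 238.
The smallest integer above 238 is 239.

239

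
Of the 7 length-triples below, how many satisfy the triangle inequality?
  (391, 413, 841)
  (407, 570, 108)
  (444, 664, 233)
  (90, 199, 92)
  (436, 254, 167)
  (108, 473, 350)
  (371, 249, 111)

1

(391,413,841): 391+413 ≤ 841 → not valid
(108,407,570): 108+407 ≤ 570 → not valid
(233,444,664): 233+444 > 664 → valid
(90,92,199): 90+92 ≤ 199 → not valid
(167,254,436): 167+254 ≤ 436 → not valid
(108,350,473): 108+350 ≤ 473 → not valid
(111,249,371): 111+249 ≤ 371 → not valid
1 of the 7 triples forms a triangle.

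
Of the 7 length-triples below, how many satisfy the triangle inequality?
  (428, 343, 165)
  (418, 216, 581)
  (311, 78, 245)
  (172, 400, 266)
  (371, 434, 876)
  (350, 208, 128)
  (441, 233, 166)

4

(165,343,428): 165+343 > 428 → valid
(216,418,581): 216+418 > 581 → valid
(78,245,311): 78+245 > 311 → valid
(172,266,400): 172+266 > 400 → valid
(371,434,876): 371+434 ≤ 876 → not valid
(128,208,350): 128+208 ≤ 350 → not valid
(166,233,441): 166+233 ≤ 441 → not valid
4 of the 7 triples form a triangle.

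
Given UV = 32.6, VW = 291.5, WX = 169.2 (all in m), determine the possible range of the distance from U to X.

89.7 ≤ UX ≤ 493.3 m

The maximum is all hops collinear in one direction: 32.6 + 291.5 + 169.2 = 493.3.
The longest hop is 291.5; the others sum to 201.8. Folding the others back against it leaves at least 291.5 − 201.8 = 89.7.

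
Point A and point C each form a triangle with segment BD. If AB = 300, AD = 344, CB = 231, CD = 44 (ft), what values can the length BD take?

187 < BD < 275

From triangle ABD: |300 − 344| < BD < 300 + 344, i.e. 44 < BD < 644.
From triangle CBD: 187 < BD < 275.
Both must hold, so BD lies in the intersection.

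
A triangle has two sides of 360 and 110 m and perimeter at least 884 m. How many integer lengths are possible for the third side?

Triangle inequality: 250 < x < 470. Perimeter ≥ 884 gives x ≥ 884 − 360 − 110 = 414.
So 414 ≤ x < 470; integers 414 through 469: 56 values.

56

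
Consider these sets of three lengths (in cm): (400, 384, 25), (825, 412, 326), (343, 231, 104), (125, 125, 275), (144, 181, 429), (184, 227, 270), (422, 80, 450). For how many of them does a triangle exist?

3

(25,384,400): 25+384 > 400 → valid
(326,412,825): 326+412 ≤ 825 → not valid
(104,231,343): 104+231 ≤ 343 → not valid
(125,125,275): 125+125 ≤ 275 → not valid
(144,181,429): 144+181 ≤ 429 → not valid
(184,227,270): 184+227 > 270 → valid
(80,422,450): 80+422 > 450 → valid
3 of the 7 triples form a triangle.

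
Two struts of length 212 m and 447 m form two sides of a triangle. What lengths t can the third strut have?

By the triangle inequality, t must be less than 212 + 447 = 659 and greater than |212 − 447| = 235.

235 < t < 659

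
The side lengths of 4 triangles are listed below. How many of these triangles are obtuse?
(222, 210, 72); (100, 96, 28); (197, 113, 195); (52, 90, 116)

(222,210,72): 72²+210² = 49284 = 222² → right
(100,96,28): 28²+96² = 10000 = 100² → right
(197,113,195): 113²+195² = 50794 > 38809 = 197² → acute
(52,90,116): 52²+90² = 10804 < 13456 = 116² → obtuse
1 of the 4 is obtuse.

1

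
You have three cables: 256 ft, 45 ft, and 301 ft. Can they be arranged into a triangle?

The two shorter sides sum to 301, exactly equal to the longest side 301.
That gives only a degenerate (flat) triangle — the inequality must be strict.

No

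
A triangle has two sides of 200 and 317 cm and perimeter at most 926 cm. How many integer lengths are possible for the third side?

292

Triangle inequality: 117 < x < 517. Perimeter ≤ 926 gives x ≤ 926 − 200 − 317 = 409.
So 117 < x ≤ 409; integers 118 through 409: 292 values.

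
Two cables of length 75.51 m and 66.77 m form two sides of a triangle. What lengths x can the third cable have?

8.74 < x < 142.28

By the triangle inequality, x must be less than 75.51 + 66.77 = 142.28 and greater than |75.51 − 66.77| = 8.74.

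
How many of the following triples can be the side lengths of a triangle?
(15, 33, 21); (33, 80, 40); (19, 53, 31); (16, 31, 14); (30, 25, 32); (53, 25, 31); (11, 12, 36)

(15,21,33): 15+21 > 33 → valid
(33,40,80): 33+40 ≤ 80 → not valid
(19,31,53): 19+31 ≤ 53 → not valid
(14,16,31): 14+16 ≤ 31 → not valid
(25,30,32): 25+30 > 32 → valid
(25,31,53): 25+31 > 53 → valid
(11,12,36): 11+12 ≤ 36 → not valid
3 of the 7 triples form a triangle.

3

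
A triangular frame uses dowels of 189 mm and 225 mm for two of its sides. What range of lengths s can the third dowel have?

36 < s < 414 (mm)

By the triangle inequality, s must be less than 189 + 225 = 414 and greater than |189 − 225| = 36.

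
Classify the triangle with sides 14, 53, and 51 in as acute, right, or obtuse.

obtuse

Compare the square of the longest side to the sum of squares of the other two: 14² + 51² = 2797 < 2809 = 53².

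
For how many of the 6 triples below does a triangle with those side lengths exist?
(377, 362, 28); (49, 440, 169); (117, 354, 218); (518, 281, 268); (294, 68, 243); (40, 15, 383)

(28,362,377): 28+362 > 377 → valid
(49,169,440): 49+169 ≤ 440 → not valid
(117,218,354): 117+218 ≤ 354 → not valid
(268,281,518): 268+281 > 518 → valid
(68,243,294): 68+243 > 294 → valid
(15,40,383): 15+40 ≤ 383 → not valid
3 of the 6 triples form a triangle.

3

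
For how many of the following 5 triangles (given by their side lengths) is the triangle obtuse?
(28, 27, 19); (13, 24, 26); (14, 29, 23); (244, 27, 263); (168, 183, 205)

2

(28,27,19): 19²+27² = 1090 > 784 = 28² → acute
(13,24,26): 13²+24² = 745 > 676 = 26² → acute
(14,29,23): 14²+23² = 725 < 841 = 29² → obtuse
(244,27,263): 27²+244² = 60265 < 69169 = 263² → obtuse
(168,183,205): 168²+183² = 61713 > 42025 = 205² → acute
2 of the 5 are obtuse.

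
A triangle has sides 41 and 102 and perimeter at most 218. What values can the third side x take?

Triangle inequality alone gives 61 < x < 143.
The perimeter condition gives x ≤ 218 − 41 − 102 = 75.
Intersecting the two: 61 < x ≤ 75.

61 < x ≤ 75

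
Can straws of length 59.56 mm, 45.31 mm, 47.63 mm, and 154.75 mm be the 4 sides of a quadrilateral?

For a quadrilateral, each side must be shorter than the sum of the others.
Here the longest side is 154.75, but the remaining 3 sides sum to only 152.50.

No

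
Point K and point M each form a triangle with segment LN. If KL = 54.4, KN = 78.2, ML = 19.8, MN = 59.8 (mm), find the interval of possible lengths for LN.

40.0 < LN < 79.6

From triangle KLN: |54.4 − 78.2| < LN < 54.4 + 78.2, i.e. 23.8 < LN < 132.6.
From triangle MLN: 40.0 < LN < 79.6.
Both must hold, so LN lies in the intersection.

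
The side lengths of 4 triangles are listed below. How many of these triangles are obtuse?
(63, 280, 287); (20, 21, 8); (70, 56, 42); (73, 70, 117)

1

(63,280,287): 63²+280² = 82369 = 287² → right
(20,21,8): 8²+20² = 464 > 441 = 21² → acute
(70,56,42): 42²+56² = 4900 = 70² → right
(73,70,117): 70²+73² = 10229 < 13689 = 117² → obtuse
1 of the 4 is obtuse.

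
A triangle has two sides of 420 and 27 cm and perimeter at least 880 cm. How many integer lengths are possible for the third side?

Triangle inequality: 393 < x < 447. Perimeter ≥ 880 gives x ≥ 880 − 420 − 27 = 433.
So 433 ≤ x < 447; integers 433 through 446: 14 values.

14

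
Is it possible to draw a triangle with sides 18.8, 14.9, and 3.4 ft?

The longest side is 18.8, but the other two sum to only 18.3.
18.3 < 18.8, so the triangle inequality fails.

No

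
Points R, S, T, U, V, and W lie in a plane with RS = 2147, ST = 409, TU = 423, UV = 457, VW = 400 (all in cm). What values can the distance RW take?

The maximum is all hops collinear in one direction: 2147 + 409 + 423 + 457 + 400 = 3836.
The longest hop is 2147; the others sum to 1689. Folding the others back against it leaves at least 2147 − 1689 = 458.

458 ≤ RW ≤ 3836 cm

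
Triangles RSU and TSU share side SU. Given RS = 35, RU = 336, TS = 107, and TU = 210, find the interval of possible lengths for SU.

301 < SU < 317

From triangle RSU: |35 − 336| < SU < 35 + 336, i.e. 301 < SU < 371.
From triangle TSU: 103 < SU < 317.
Both must hold, so SU lies in the intersection.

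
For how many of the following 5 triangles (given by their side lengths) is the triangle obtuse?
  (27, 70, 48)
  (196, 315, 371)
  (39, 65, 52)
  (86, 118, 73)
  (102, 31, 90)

3

(27,70,48): 27²+48² = 3033 < 4900 = 70² → obtuse
(196,315,371): 196²+315² = 137641 = 371² → right
(39,65,52): 39²+52² = 4225 = 65² → right
(86,118,73): 73²+86² = 12725 < 13924 = 118² → obtuse
(102,31,90): 31²+90² = 9061 < 10404 = 102² → obtuse
3 of the 5 are obtuse.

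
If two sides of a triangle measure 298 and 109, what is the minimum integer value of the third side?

The third side must be strictly greater than |298 − 109| = 189.
The smallest integer above 189 is 190.

190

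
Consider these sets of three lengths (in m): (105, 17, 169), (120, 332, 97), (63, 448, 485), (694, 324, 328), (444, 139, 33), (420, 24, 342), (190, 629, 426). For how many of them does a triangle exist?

1

(17,105,169): 17+105 ≤ 169 → not valid
(97,120,332): 97+120 ≤ 332 → not valid
(63,448,485): 63+448 > 485 → valid
(324,328,694): 324+328 ≤ 694 → not valid
(33,139,444): 33+139 ≤ 444 → not valid
(24,342,420): 24+342 ≤ 420 → not valid
(190,426,629): 190+426 ≤ 629 → not valid
1 of the 7 triples forms a triangle.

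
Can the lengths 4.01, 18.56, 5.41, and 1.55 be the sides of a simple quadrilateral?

No

For a quadrilateral, each side must be shorter than the sum of the others.
Here the longest side is 18.56, but the remaining 3 sides sum to only 10.97.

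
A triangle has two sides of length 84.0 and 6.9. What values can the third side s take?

77.1 < s < 90.9

By the triangle inequality, s must be less than 84.0 + 6.9 = 90.9 and greater than |84.0 − 6.9| = 77.1.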